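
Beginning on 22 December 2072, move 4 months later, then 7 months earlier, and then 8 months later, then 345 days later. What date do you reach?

Advancing 4 months from December 22, 2072:
month 12 + 4 = 16, which is month 4 of year 2073 → April 2073.
Day 22 is valid in April, giving April 22, 2073.
Counting back 7 months from April 22, 2073:
month 4 − 7 = -3, which is month 9 of year 2072 → September 2072.
Day 22 is valid in September, giving September 22, 2072.
Counting forward 8 months from September 22, 2072:
month 9 + 8 = 17, which is month 5 of year 2073 → May 2073.
Day 22 is valid in May, giving May 22, 2073.
Adding 345 days from May 22, 2073:
May has 31 days, so 31 − 22 = 9 days remain after May 22, 2073; 345 − 9 = 336 left.
June 2073 has 30 days: 336 − 30 = 306 left.
July 2073 has 31 days: 306 − 31 = 275 left.
August 2073 has 31 days: 275 − 31 = 244 left.
September 2073 has 30 days: 244 − 30 = 214 left.
October 2073 has 31 days: 214 − 31 = 183 left.
November 2073 has 30 days: 183 − 30 = 153 left.
December 2073 has 31 days: 153 − 31 = 122 left.
January 2074 has 31 days: 122 − 31 = 91 left.
February 2074 has 28 days (2074 is not a leap year): 91 − 28 = 63 left.
March 2074 has 31 days: 63 − 31 = 32 left.
April 2074 has 30 days: 32 − 30 = 2 left.
2 days into May 2074 → May 2, 2074.

May 2, 2074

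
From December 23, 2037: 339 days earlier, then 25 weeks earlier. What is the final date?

Subtracting 339 days from December 23, 2037:
Going back 23 days from December 23, 2037 reaches the end of the previous month; 339 − 23 = 316 left.
November 2037 has 30 days: 316 − 30 = 286 left.
October 2037 has 31 days: 286 − 31 = 255 left.
September 2037 has 30 days: 255 − 30 = 225 left.
August 2037 has 31 days: 225 − 31 = 194 left.
July 2037 has 31 days: 194 − 31 = 163 left.
June 2037 has 30 days: 163 − 30 = 133 left.
May 2037 has 31 days: 133 − 31 = 102 left.
April 2037 has 30 days: 102 − 30 = 72 left.
March 2037 has 31 days: 72 − 31 = 41 left.
February 2037 has 28 days (2037 is not a leap year): 41 − 28 = 13 left.
January 2037 has 31 days; 31 − 13 = 18 → January 18, 2037.
Going back 25 weeks (= 175 days) from January 18, 2037:
Going back 18 days from January 18, 2037 reaches the end of the previous month; 175 − 18 = 157 left.
December 2036 has 31 days: 157 − 31 = 126 left.
November 2036 has 30 days: 126 − 30 = 96 left.
October 2036 has 31 days: 96 − 31 = 65 left.
September 2036 has 30 days: 65 − 30 = 35 left.
August 2036 has 31 days: 35 − 31 = 4 left.
July 2036 has 31 days; 31 − 4 = 27 → July 27, 2036.

July 27, 2036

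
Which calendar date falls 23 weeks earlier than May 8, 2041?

Going back 23 weeks = 161 days from May 8, 2041.
Going back 8 days from May 8, 2041 reaches the end of the previous month; 161 − 8 = 153 left.
April 2041 has 30 days: 153 − 30 = 123 left.
March 2041 has 31 days: 123 − 31 = 92 left.
February 2041 has 28 days (2041 is not a leap year): 92 − 28 = 64 left.
January 2041 has 31 days: 64 − 31 = 33 left.
December 2040 has 31 days: 33 − 31 = 2 left.
November 2040 has 30 days; 30 − 2 = 28 → November 28, 2040.

November 28, 2040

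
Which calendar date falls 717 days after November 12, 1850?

Advancing 717 days from November 12, 1850.
November has 30 days, so 30 − 12 = 18 days remain after November 12, 1850; 717 − 18 = 699 left.
December 1850 has 31 days: 699 − 31 = 668 left.
January 1851 has 31 days: 668 − 31 = 637 left.
February 1851 has 28 days (1851 is not a leap year): 637 − 28 = 609 left.
March 1851 has 31 days: 609 − 31 = 578 left.
April 1851 has 30 days: 578 − 30 = 548 left.
May 1851 has 31 days: 548 − 31 = 517 left.
June 1851 has 30 days: 517 − 30 = 487 left.
July 1851 has 31 days: 487 − 31 = 456 left.
August 1851 has 31 days: 456 − 31 = 425 left.
September 1851 has 30 days: 425 − 30 = 395 left.
October 1851 has 31 days: 395 − 31 = 364 left.
November 1851 has 30 days: 364 − 30 = 334 left.
December 1851 has 31 days: 334 − 31 = 303 left.
January 1852 has 31 days: 303 − 31 = 272 left.
February 1852 has 29 days (1852 is a leap year): 272 − 29 = 243 left.
March 1852 has 31 days: 243 − 31 = 212 left.
April 1852 has 30 days: 212 − 30 = 182 left.
May 1852 has 31 days: 182 − 31 = 151 left.
June 1852 has 30 days: 151 − 30 = 121 left.
July 1852 has 31 days: 121 − 31 = 90 left.
August 1852 has 31 days: 90 − 31 = 59 left.
September 1852 has 30 days: 59 − 30 = 29 left.
29 days into October 1852 → October 29, 1852.

October 29, 1852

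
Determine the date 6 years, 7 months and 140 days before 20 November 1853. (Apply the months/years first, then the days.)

Counting back 6 years, 7 months and 140 days from November 20, 1853: first the month/year part, then the days.
-6 years → 1847; month 11 − 7 = 4 → April 1847.
Day 20 is valid in April, giving April 20, 1847.
Now subtract 140 days from April 20, 1847.
Going back 20 days from April 20, 1847 reaches the end of the previous month; 140 − 20 = 120 left.
March 1847 has 31 days: 120 − 31 = 89 left.
February 1847 has 28 days (1847 is not a leap year): 89 − 28 = 61 left.
January 1847 has 31 days: 61 − 31 = 30 left.
December 1846 has 31 days; 31 − 30 = 1 → December 1, 1846.

December 1, 1846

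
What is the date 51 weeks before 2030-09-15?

Counting back 51 weeks = 357 days from September 15, 2030.
Going back 15 days from September 15, 2030 reaches the end of the previous month; 357 − 15 = 342 left.
August 2030 has 31 days: 342 − 31 = 311 left.
July 2030 has 31 days: 311 − 31 = 280 left.
June 2030 has 30 days: 280 − 30 = 250 left.
May 2030 has 31 days: 250 − 31 = 219 left.
April 2030 has 30 days: 219 − 30 = 189 left.
March 2030 has 31 days: 189 − 31 = 158 left.
February 2030 has 28 days (2030 is not a leap year): 158 − 28 = 130 left.
January 2030 has 31 days: 130 − 31 = 99 left.
December 2029 has 31 days: 99 − 31 = 68 left.
November 2029 has 30 days: 68 − 30 = 38 left.
October 2029 has 31 days: 38 − 31 = 7 left.
September 2029 has 30 days; 30 − 7 = 23 → September 23, 2029.

September 23, 2029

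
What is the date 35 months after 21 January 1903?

Adding 35 months from January 21, 1903.
month 1 + 35 = 36, which is month 12 of year 1905 → December 1905.
Day 21 is valid in December, giving December 21, 1905.

December 21, 1905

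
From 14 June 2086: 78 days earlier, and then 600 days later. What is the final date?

November 18, 2087

Going back 78 days from June 14, 2086:
Going back 14 days from June 14, 2086 reaches the end of the previous month; 78 − 14 = 64 left.
May 2086 has 31 days: 64 − 31 = 33 left.
April 2086 has 30 days: 33 − 30 = 3 left.
March 2086 has 31 days; 31 − 3 = 28 → March 28, 2086.
Adding 600 days from March 28, 2086:
March has 31 days, so 31 − 28 = 3 days remain after March 28, 2086; 600 − 3 = 597 left.
April 2086 has 30 days: 597 − 30 = 567 left.
May 2086 has 31 days: 567 − 31 = 536 left.
June 2086 has 30 days: 536 − 30 = 506 left.
July 2086 has 31 days: 506 − 31 = 475 left.
August 2086 has 31 days: 475 − 31 = 444 left.
September 2086 has 30 days: 444 − 30 = 414 left.
October 2086 has 31 days: 414 − 31 = 383 left.
November 2086 has 30 days: 383 − 30 = 353 left.
December 2086 has 31 days: 353 − 31 = 322 left.
January 2087 has 31 days: 322 − 31 = 291 left.
February 2087 has 28 days (2087 is not a leap year): 291 − 28 = 263 left.
March 2087 has 31 days: 263 − 31 = 232 left.
April 2087 has 30 days: 232 − 30 = 202 left.
May 2087 has 31 days: 202 − 31 = 171 left.
June 2087 has 30 days: 171 − 30 = 141 left.
July 2087 has 31 days: 141 − 31 = 110 left.
August 2087 has 31 days: 110 − 31 = 79 left.
September 2087 has 30 days: 79 − 30 = 49 left.
October 2087 has 31 days: 49 − 31 = 18 left.
18 days into November 2087 → November 18, 2087.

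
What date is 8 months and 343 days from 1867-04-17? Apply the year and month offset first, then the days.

November 24, 1868

Counting forward 8 months and 343 days from April 17, 1867: first the month/year part, then the days.
month 4 + 8 = 12 → December 1867.
Day 17 is valid in December, giving December 17, 1867.
Now add 343 days from December 17, 1867.
December has 31 days, so 31 − 17 = 14 days remain after December 17, 1867; 343 − 14 = 329 left.
January 1868 has 31 days: 329 − 31 = 298 left.
February 1868 has 29 days (1868 is a leap year): 298 − 29 = 269 left.
March 1868 has 31 days: 269 − 31 = 238 left.
April 1868 has 30 days: 238 − 30 = 208 left.
May 1868 has 31 days: 208 − 31 = 177 left.
June 1868 has 30 days: 177 − 30 = 147 left.
July 1868 has 31 days: 147 − 31 = 116 left.
August 1868 has 31 days: 116 − 31 = 85 left.
September 1868 has 30 days: 85 − 30 = 55 left.
October 1868 has 31 days: 55 − 31 = 24 left.
24 days into November 1868 → November 24, 1868.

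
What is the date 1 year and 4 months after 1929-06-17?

October 17, 1930

Advancing 1 year and 4 months from June 17, 1929.
+1 year → 1930; month 6 + 4 = 10 → October 1930.
Day 17 is valid in October, giving October 17, 1930.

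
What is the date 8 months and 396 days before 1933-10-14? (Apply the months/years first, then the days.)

January 15, 1932

Counting back 8 months and 396 days from October 14, 1933: first the month/year part, then the days.
month 10 − 8 = 2 → February 1933.
Day 14 is valid in February, giving February 14, 1933.
Now subtract 396 days from February 14, 1933.
Going back 14 days from February 14, 1933 reaches the end of the previous month; 396 − 14 = 382 left.
January 1933 has 31 days: 382 − 31 = 351 left.
December 1932 has 31 days: 351 − 31 = 320 left.
November 1932 has 30 days: 320 − 30 = 290 left.
October 1932 has 31 days: 290 − 31 = 259 left.
September 1932 has 30 days: 259 − 30 = 229 left.
August 1932 has 31 days: 229 − 31 = 198 left.
July 1932 has 31 days: 198 − 31 = 167 left.
June 1932 has 30 days: 167 − 30 = 137 left.
May 1932 has 31 days: 137 − 31 = 106 left.
April 1932 has 30 days: 106 − 30 = 76 left.
March 1932 has 31 days: 76 − 31 = 45 left.
February 1932 has 29 days (1932 is a leap year): 45 − 29 = 16 left.
January 1932 has 31 days; 31 − 16 = 15 → January 15, 1932.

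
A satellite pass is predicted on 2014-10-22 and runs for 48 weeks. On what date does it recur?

Advancing 48 weeks = 336 days from October 22, 2014.
October has 31 days, so 31 − 22 = 9 days remain after October 22, 2014; 336 − 9 = 327 left.
November 2014 has 30 days: 327 − 30 = 297 left.
December 2014 has 31 days: 297 − 31 = 266 left.
January 2015 has 31 days: 266 − 31 = 235 left.
February 2015 has 28 days (2015 is not a leap year): 235 − 28 = 207 left.
March 2015 has 31 days: 207 − 31 = 176 left.
April 2015 has 30 days: 176 − 30 = 146 left.
May 2015 has 31 days: 146 − 31 = 115 left.
June 2015 has 30 days: 115 − 30 = 85 left.
July 2015 has 31 days: 85 − 31 = 54 left.
August 2015 has 31 days: 54 − 31 = 23 left.
23 days into September 2015 → September 23, 2015.

September 23, 2015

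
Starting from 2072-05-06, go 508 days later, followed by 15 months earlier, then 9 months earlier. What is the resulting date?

Advancing 508 days from May 6, 2072:
May has 31 days, so 31 − 6 = 25 days remain after May 6, 2072; 508 − 25 = 483 left.
June 2072 has 30 days: 483 − 30 = 453 left.
July 2072 has 31 days: 453 − 31 = 422 left.
August 2072 has 31 days: 422 − 31 = 391 left.
September 2072 has 30 days: 391 − 30 = 361 left.
October 2072 has 31 days: 361 − 31 = 330 left.
November 2072 has 30 days: 330 − 30 = 300 left.
December 2072 has 31 days: 300 − 31 = 269 left.
January 2073 has 31 days: 269 − 31 = 238 left.
February 2073 has 28 days (2073 is not a leap year): 238 − 28 = 210 left.
March 2073 has 31 days: 210 − 31 = 179 left.
April 2073 has 30 days: 179 − 30 = 149 left.
May 2073 has 31 days: 149 − 31 = 118 left.
June 2073 has 30 days: 118 − 30 = 88 left.
July 2073 has 31 days: 88 − 31 = 57 left.
August 2073 has 31 days: 57 − 31 = 26 left.
26 days into September 2073 → September 26, 2073.
Counting back 15 months from September 26, 2073:
month 9 − 15 = -6, which is month 6 of year 2072 → June 2072.
Day 26 is valid in June, giving June 26, 2072.
Going back 9 months from June 26, 2072:
month 6 − 9 = -3, which is month 9 of year 2071 → September 2071.
Day 26 is valid in September, giving September 26, 2071.

September 26, 2071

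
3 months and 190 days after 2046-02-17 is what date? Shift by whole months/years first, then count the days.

November 23, 2046

Advancing 3 months and 190 days from February 17, 2046: first the month/year part, then the days.
month 2 + 3 = 5 → May 2046.
Day 17 is valid in May, giving May 17, 2046.
Now add 190 days from May 17, 2046.
May has 31 days, so 31 − 17 = 14 days remain after May 17, 2046; 190 − 14 = 176 left.
June 2046 has 30 days: 176 − 30 = 146 left.
July 2046 has 31 days: 146 − 31 = 115 left.
August 2046 has 31 days: 115 − 31 = 84 left.
September 2046 has 30 days: 84 − 30 = 54 left.
October 2046 has 31 days: 54 − 31 = 23 left.
23 days into November 2046 → November 23, 2046.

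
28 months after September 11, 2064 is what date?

January 11, 2067

Advancing 28 months from September 11, 2064.
month 9 + 28 = 37, which is month 1 of year 2067 → January 2067.
Day 11 is valid in January, giving January 11, 2067.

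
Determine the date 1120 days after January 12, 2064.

Adding 1120 days from January 12, 2064.
January has 31 days, so 31 − 12 = 19 days remain after January 12, 2064; 1120 − 19 = 1101 left.
February 2064 has 29 days (2064 is a leap year): 1101 − 29 = 1072 left.
March 2064 has 31 days: 1072 − 31 = 1041 left.
April 2064 has 30 days: 1041 − 30 = 1011 left.
May 2064 has 31 days: 1011 − 31 = 980 left.
June 2064 has 30 days: 980 − 30 = 950 left.
July 2064 has 31 days: 950 − 31 = 919 left.
August 2064 has 31 days: 919 − 31 = 888 left.
September 2064 has 30 days: 888 − 30 = 858 left.
October 2064 has 31 days: 858 − 31 = 827 left.
November 2064 has 30 days: 827 − 30 = 797 left.
December 2064 has 31 days: 797 − 31 = 766 left.
January 2065 has 31 days: 766 − 31 = 735 left.
February 2065 has 28 days (2065 is not a leap year): 735 − 28 = 707 left.
March 2065 has 31 days: 707 − 31 = 676 left.
April 2065 has 30 days: 676 − 30 = 646 left.
May 2065 has 31 days: 646 − 31 = 615 left.
June 2065 has 30 days: 615 − 30 = 585 left.
July 2065 has 31 days: 585 − 31 = 554 left.
August 2065 has 31 days: 554 − 31 = 523 left.
September 2065 has 30 days: 523 − 30 = 493 left.
October 2065 has 31 days: 493 − 31 = 462 left.
November 2065 has 30 days: 462 − 30 = 432 left.
December 2065 has 31 days: 432 − 31 = 401 left.
January 2066 has 31 days: 401 − 31 = 370 left.
February 2066 has 28 days (2066 is not a leap year): 370 − 28 = 342 left.
March 2066 has 31 days: 342 − 31 = 311 left.
April 2066 has 30 days: 311 − 30 = 281 left.
May 2066 has 31 days: 281 − 31 = 250 left.
June 2066 has 30 days: 250 − 30 = 220 left.
July 2066 has 31 days: 220 − 31 = 189 left.
August 2066 has 31 days: 189 − 31 = 158 left.
September 2066 has 30 days: 158 − 30 = 128 left.
October 2066 has 31 days: 128 − 31 = 97 left.
November 2066 has 30 days: 97 − 30 = 67 left.
December 2066 has 31 days: 67 − 31 = 36 left.
January 2067 has 31 days: 36 − 31 = 5 left.
5 days into February 2067 → February 5, 2067.

February 5, 2067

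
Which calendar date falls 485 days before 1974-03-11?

November 11, 1972

Subtracting 485 days from March 11, 1974.
Going back 11 days from March 11, 1974 reaches the end of the previous month; 485 − 11 = 474 left.
February 1974 has 28 days (1974 is not a leap year): 474 − 28 = 446 left.
January 1974 has 31 days: 446 − 31 = 415 left.
December 1973 has 31 days: 415 − 31 = 384 left.
November 1973 has 30 days: 384 − 30 = 354 left.
October 1973 has 31 days: 354 − 31 = 323 left.
September 1973 has 30 days: 323 − 30 = 293 left.
August 1973 has 31 days: 293 − 31 = 262 left.
July 1973 has 31 days: 262 − 31 = 231 left.
June 1973 has 30 days: 231 − 30 = 201 left.
May 1973 has 31 days: 201 − 31 = 170 left.
April 1973 has 30 days: 170 − 30 = 140 left.
March 1973 has 31 days: 140 − 31 = 109 left.
February 1973 has 28 days (1973 is not a leap year): 109 − 28 = 81 left.
January 1973 has 31 days: 81 − 31 = 50 left.
December 1972 has 31 days: 50 − 31 = 19 left.
November 1972 has 30 days; 30 − 19 = 11 → November 11, 1972.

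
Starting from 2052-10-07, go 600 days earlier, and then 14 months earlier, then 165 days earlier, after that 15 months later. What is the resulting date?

Subtracting 600 days from October 7, 2052:
Going back 7 days from October 7, 2052 reaches the end of the previous month; 600 − 7 = 593 left.
September 2052 has 30 days: 593 − 30 = 563 left.
August 2052 has 31 days: 563 − 31 = 532 left.
July 2052 has 31 days: 532 − 31 = 501 left.
June 2052 has 30 days: 501 − 30 = 471 left.
May 2052 has 31 days: 471 − 31 = 440 left.
April 2052 has 30 days: 440 − 30 = 410 left.
March 2052 has 31 days: 410 − 31 = 379 left.
February 2052 has 29 days (2052 is a leap year): 379 − 29 = 350 left.
January 2052 has 31 days: 350 − 31 = 319 left.
December 2051 has 31 days: 319 − 31 = 288 left.
November 2051 has 30 days: 288 − 30 = 258 left.
October 2051 has 31 days: 258 − 31 = 227 left.
September 2051 has 30 days: 227 − 30 = 197 left.
August 2051 has 31 days: 197 − 31 = 166 left.
July 2051 has 31 days: 166 − 31 = 135 left.
June 2051 has 30 days: 135 − 30 = 105 left.
May 2051 has 31 days: 105 − 31 = 74 left.
April 2051 has 30 days: 74 − 30 = 44 left.
March 2051 has 31 days: 44 − 31 = 13 left.
February 2051 has 28 days; 28 − 13 = 15 → February 15, 2051.
Subtracting 14 months from February 15, 2051:
month 2 − 14 = -12, which is month 12 of year 2049 → December 2049.
Day 15 is valid in December, giving December 15, 2049.
Going back 165 days from December 15, 2049:
Going back 15 days from December 15, 2049 reaches the end of the previous month; 165 − 15 = 150 left.
November 2049 has 30 days: 150 − 30 = 120 left.
October 2049 has 31 days: 120 − 31 = 89 left.
September 2049 has 30 days: 89 − 30 = 59 left.
August 2049 has 31 days: 59 − 31 = 28 left.
July 2049 has 31 days; 31 − 28 = 3 → July 3, 2049.
Advancing 15 months from July 3, 2049:
month 7 + 15 = 22, which is month 10 of year 2050 → October 2050.
Day 3 is valid in October, giving October 3, 2050.

October 3, 2050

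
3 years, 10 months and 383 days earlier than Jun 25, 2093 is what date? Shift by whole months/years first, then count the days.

August 7, 2088

Going back 3 years, 10 months and 383 days from June 25, 2093: first the month/year part, then the days.
-3 years → 2090; month 6 − 10 = -4, which is month 8 of year 2089 → August 2089.
Day 25 is valid in August, giving August 25, 2089.
Now subtract 383 days from August 25, 2089.
Going back 25 days from August 25, 2089 reaches the end of the previous month; 383 − 25 = 358 left.
July 2089 has 31 days: 358 − 31 = 327 left.
June 2089 has 30 days: 327 − 30 = 297 left.
May 2089 has 31 days: 297 − 31 = 266 left.
April 2089 has 30 days: 266 − 30 = 236 left.
March 2089 has 31 days: 236 − 31 = 205 left.
February 2089 has 28 days (2089 is not a leap year): 205 − 28 = 177 left.
January 2089 has 31 days: 177 − 31 = 146 left.
December 2088 has 31 days: 146 − 31 = 115 left.
November 2088 has 30 days: 115 − 30 = 85 left.
October 2088 has 31 days: 85 − 31 = 54 left.
September 2088 has 30 days: 54 − 30 = 24 left.
August 2088 has 31 days; 31 − 24 = 7 → August 7, 2088.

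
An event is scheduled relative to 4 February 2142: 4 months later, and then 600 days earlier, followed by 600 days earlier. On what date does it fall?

February 20, 2139

Advancing 4 months from February 4, 2142:
month 2 + 4 = 6 → June 2142.
Day 4 is valid in June, giving June 4, 2142.
Going back 600 days from June 4, 2142:
Going back 4 days from June 4, 2142 reaches the end of the previous month; 600 − 4 = 596 left.
May 2142 has 31 days: 596 − 31 = 565 left.
April 2142 has 30 days: 565 − 30 = 535 left.
March 2142 has 31 days: 535 − 31 = 504 left.
February 2142 has 28 days (2142 is not a leap year): 504 − 28 = 476 left.
January 2142 has 31 days: 476 − 31 = 445 left.
December 2141 has 31 days: 445 − 31 = 414 left.
November 2141 has 30 days: 414 − 30 = 384 left.
October 2141 has 31 days: 384 − 31 = 353 left.
September 2141 has 30 days: 353 − 30 = 323 left.
August 2141 has 31 days: 323 − 31 = 292 left.
July 2141 has 31 days: 292 − 31 = 261 left.
June 2141 has 30 days: 261 − 30 = 231 left.
May 2141 has 31 days: 231 − 31 = 200 left.
April 2141 has 30 days: 200 − 30 = 170 left.
March 2141 has 31 days: 170 − 31 = 139 left.
February 2141 has 28 days (2141 is not a leap year): 139 − 28 = 111 left.
January 2141 has 31 days: 111 − 31 = 80 left.
December 2140 has 31 days: 80 − 31 = 49 left.
November 2140 has 30 days: 49 − 30 = 19 left.
October 2140 has 31 days; 31 − 19 = 12 → October 12, 2140.
Subtracting 600 days from October 12, 2140:
Going back 12 days from October 12, 2140 reaches the end of the previous month; 600 − 12 = 588 left.
September 2140 has 30 days: 588 − 30 = 558 left.
August 2140 has 31 days: 558 − 31 = 527 left.
July 2140 has 31 days: 527 − 31 = 496 left.
June 2140 has 30 days: 496 − 30 = 466 left.
May 2140 has 31 days: 466 − 31 = 435 left.
April 2140 has 30 days: 435 − 30 = 405 left.
March 2140 has 31 days: 405 − 31 = 374 left.
February 2140 has 29 days (2140 is a leap year): 374 − 29 = 345 left.
January 2140 has 31 days: 345 − 31 = 314 left.
December 2139 has 31 days: 314 − 31 = 283 left.
November 2139 has 30 days: 283 − 30 = 253 left.
October 2139 has 31 days: 253 − 31 = 222 left.
September 2139 has 30 days: 222 − 30 = 192 left.
August 2139 has 31 days: 192 − 31 = 161 left.
July 2139 has 31 days: 161 − 31 = 130 left.
June 2139 has 30 days: 130 − 30 = 100 left.
May 2139 has 31 days: 100 − 31 = 69 left.
April 2139 has 30 days: 69 − 30 = 39 left.
March 2139 has 31 days: 39 − 31 = 8 left.
February 2139 has 28 days; 28 − 8 = 20 → February 20, 2139.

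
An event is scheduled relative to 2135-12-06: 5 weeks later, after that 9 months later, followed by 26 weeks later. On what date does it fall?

April 10, 2137

Counting forward 5 weeks (= 35 days) from December 6, 2135:
December has 31 days, so 31 − 6 = 25 days remain after December 6, 2135; 35 − 25 = 10 left.
10 days into January 2136 → January 10, 2136.
Counting forward 9 months from January 10, 2136:
month 1 + 9 = 10 → October 2136.
Day 10 is valid in October, giving October 10, 2136.
Counting forward 26 weeks (= 182 days) from October 10, 2136:
October has 31 days, so 31 − 10 = 21 days remain after October 10, 2136; 182 − 21 = 161 left.
November 2136 has 30 days: 161 − 30 = 131 left.
December 2136 has 31 days: 131 − 31 = 100 left.
January 2137 has 31 days: 100 − 31 = 69 left.
February 2137 has 28 days (2137 is not a leap year): 69 − 28 = 41 left.
March 2137 has 31 days: 41 − 31 = 10 left.
10 days into April 2137 → April 10, 2137.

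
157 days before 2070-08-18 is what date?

Subtracting 157 days from August 18, 2070.
Going back 18 days from August 18, 2070 reaches the end of the previous month; 157 − 18 = 139 left.
July 2070 has 31 days: 139 − 31 = 108 left.
June 2070 has 30 days: 108 − 30 = 78 left.
May 2070 has 31 days: 78 − 31 = 47 left.
April 2070 has 30 days: 47 − 30 = 17 left.
March 2070 has 31 days; 31 − 17 = 14 → March 14, 2070.

March 14, 2070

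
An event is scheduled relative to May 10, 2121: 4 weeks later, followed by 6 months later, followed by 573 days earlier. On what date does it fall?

May 13, 2120

Adding 4 weeks (= 28 days) from May 10, 2121:
May has 31 days, so 31 − 10 = 21 days remain after May 10, 2121; 28 − 21 = 7 left.
7 days into June 2121 → June 7, 2121.
Counting forward 6 months from June 7, 2121:
month 6 + 6 = 12 → December 2121.
Day 7 is valid in December, giving December 7, 2121.
Going back 573 days from December 7, 2121:
Going back 7 days from December 7, 2121 reaches the end of the previous month; 573 − 7 = 566 left.
November 2121 has 30 days: 566 − 30 = 536 left.
October 2121 has 31 days: 536 − 31 = 505 left.
September 2121 has 30 days: 505 − 30 = 475 left.
August 2121 has 31 days: 475 − 31 = 444 left.
July 2121 has 31 days: 444 − 31 = 413 left.
June 2121 has 30 days: 413 − 30 = 383 left.
May 2121 has 31 days: 383 − 31 = 352 left.
April 2121 has 30 days: 352 − 30 = 322 left.
March 2121 has 31 days: 322 − 31 = 291 left.
February 2121 has 28 days (2121 is not a leap year): 291 − 28 = 263 left.
January 2121 has 31 days: 263 − 31 = 232 left.
December 2120 has 31 days: 232 − 31 = 201 left.
November 2120 has 30 days: 201 − 30 = 171 left.
October 2120 has 31 days: 171 − 31 = 140 left.
September 2120 has 30 days: 140 − 30 = 110 left.
August 2120 has 31 days: 110 − 31 = 79 left.
July 2120 has 31 days: 79 − 31 = 48 left.
June 2120 has 30 days: 48 − 30 = 18 left.
May 2120 has 31 days; 31 − 18 = 13 → May 13, 2120.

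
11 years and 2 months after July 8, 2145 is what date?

September 8, 2156

Advancing 11 years and 2 months from July 8, 2145.
+11 years → 2156; month 7 + 2 = 9 → September 2156.
Day 8 is valid in September, giving September 8, 2156.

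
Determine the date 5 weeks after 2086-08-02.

Adding 5 weeks = 35 days from August 2, 2086.
August has 31 days, so 31 − 2 = 29 days remain after August 2, 2086; 35 − 29 = 6 left.
6 days into September 2086 → September 6, 2086.

September 6, 2086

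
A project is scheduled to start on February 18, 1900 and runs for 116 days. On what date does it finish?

June 14, 1900

Counting forward 116 days from February 18, 1900.
February has 28 days, so 28 − 18 = 10 days remain after February 18, 1900; 116 − 10 = 106 left.
March 1900 has 31 days: 106 − 31 = 75 left.
April 1900 has 30 days: 75 − 30 = 45 left.
May 1900 has 31 days: 45 − 31 = 14 left.
14 days into June 1900 → June 14, 1900.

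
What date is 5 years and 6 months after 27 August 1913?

February 27, 1919

Adding 5 years and 6 months from August 27, 1913.
+5 years → 1918; month 8 + 6 = 14, which is month 2 of year 1919 → February 1919.
Day 27 is valid in February, giving February 27, 1919.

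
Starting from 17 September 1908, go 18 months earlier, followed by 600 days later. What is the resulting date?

November 6, 1908

Counting back 18 months from September 17, 1908:
month 9 − 18 = -9, which is month 3 of year 1907 → March 1907.
Day 17 is valid in March, giving March 17, 1907.
Counting forward 600 days from March 17, 1907:
March has 31 days, so 31 − 17 = 14 days remain after March 17, 1907; 600 − 14 = 586 left.
April 1907 has 30 days: 586 − 30 = 556 left.
May 1907 has 31 days: 556 − 31 = 525 left.
June 1907 has 30 days: 525 − 30 = 495 left.
July 1907 has 31 days: 495 − 31 = 464 left.
August 1907 has 31 days: 464 − 31 = 433 left.
September 1907 has 30 days: 433 − 30 = 403 left.
October 1907 has 31 days: 403 − 31 = 372 left.
November 1907 has 30 days: 372 − 30 = 342 left.
December 1907 has 31 days: 342 − 31 = 311 left.
January 1908 has 31 days: 311 − 31 = 280 left.
February 1908 has 29 days (1908 is a leap year): 280 − 29 = 251 left.
March 1908 has 31 days: 251 − 31 = 220 left.
April 1908 has 30 days: 220 − 30 = 190 left.
May 1908 has 31 days: 190 − 31 = 159 left.
June 1908 has 30 days: 159 − 30 = 129 left.
July 1908 has 31 days: 129 − 31 = 98 left.
August 1908 has 31 days: 98 − 31 = 67 left.
September 1908 has 30 days: 67 − 30 = 37 left.
October 1908 has 31 days: 37 − 31 = 6 left.
6 days into November 1908 → November 6, 1908.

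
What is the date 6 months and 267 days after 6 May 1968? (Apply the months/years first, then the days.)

Adding 6 months and 267 days from May 6, 1968: first the month/year part, then the days.
month 5 + 6 = 11 → November 1968.
Day 6 is valid in November, giving November 6, 1968.
Now add 267 days from November 6, 1968.
November has 30 days, so 30 − 6 = 24 days remain after November 6, 1968; 267 − 24 = 243 left.
December 1968 has 31 days: 243 − 31 = 212 left.
January 1969 has 31 days: 212 − 31 = 181 left.
February 1969 has 28 days (1969 is not a leap year): 181 − 28 = 153 left.
March 1969 has 31 days: 153 − 31 = 122 left.
April 1969 has 30 days: 122 − 30 = 92 left.
May 1969 has 31 days: 92 − 31 = 61 left.
June 1969 has 30 days: 61 − 30 = 31 left.
31 days into July 1969 → July 31, 1969.

July 31, 1969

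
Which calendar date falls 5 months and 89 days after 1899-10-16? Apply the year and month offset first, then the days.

June 13, 1900

Advancing 5 months and 89 days from October 16, 1899: first the month/year part, then the days.
month 10 + 5 = 15, which is month 3 of year 1900 → March 1900.
Day 16 is valid in March, giving March 16, 1900.
Now add 89 days from March 16, 1900.
March has 31 days, so 31 − 16 = 15 days remain after March 16, 1900; 89 − 15 = 74 left.
April 1900 has 30 days: 74 − 30 = 44 left.
May 1900 has 31 days: 44 − 31 = 13 left.
13 days into June 1900 → June 13, 1900.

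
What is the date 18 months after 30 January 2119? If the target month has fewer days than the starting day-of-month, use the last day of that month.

Advancing 18 months from January 30, 2119.
month 1 + 18 = 19, which is month 7 of year 2120 → July 2120.
Day 30 is valid in July, giving July 30, 2120.

July 30, 2120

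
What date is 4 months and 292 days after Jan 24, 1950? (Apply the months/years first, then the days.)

Adding 4 months and 292 days from January 24, 1950: first the month/year part, then the days.
month 1 + 4 = 5 → May 1950.
Day 24 is valid in May, giving May 24, 1950.
Now add 292 days from May 24, 1950.
May has 31 days, so 31 − 24 = 7 days remain after May 24, 1950; 292 − 7 = 285 left.
June 1950 has 30 days: 285 − 30 = 255 left.
July 1950 has 31 days: 255 − 31 = 224 left.
August 1950 has 31 days: 224 − 31 = 193 left.
September 1950 has 30 days: 193 − 30 = 163 left.
October 1950 has 31 days: 163 − 31 = 132 left.
November 1950 has 30 days: 132 − 30 = 102 left.
December 1950 has 31 days: 102 − 31 = 71 left.
January 1951 has 31 days: 71 − 31 = 40 left.
February 1951 has 28 days (1951 is not a leap year): 40 − 28 = 12 left.
12 days into March 1951 → March 12, 1951.

March 12, 1951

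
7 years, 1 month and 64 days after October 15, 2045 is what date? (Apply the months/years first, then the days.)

Advancing 7 years, 1 month and 64 days from October 15, 2045: first the month/year part, then the days.
+7 years → 2052; month 10 + 1 = 11 → November 2052.
Day 15 is valid in November, giving November 15, 2052.
Now add 64 days from November 15, 2052.
November has 30 days, so 30 − 15 = 15 days remain after November 15, 2052; 64 − 15 = 49 left.
December 2052 has 31 days: 49 − 31 = 18 left.
18 days into January 2053 → January 18, 2053.

January 18, 2053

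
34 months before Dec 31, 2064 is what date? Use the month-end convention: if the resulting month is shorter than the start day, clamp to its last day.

Counting back 34 months from December 31, 2064.
month 12 − 34 = -22, which is month 2 of year 2062 → February 2062.
February 2062 has only 28 days (2062 is not a leap year — relevant if February), and the start was day 31, so the date clamps to February 28, 2062.

February 28, 2062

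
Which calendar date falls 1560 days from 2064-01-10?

April 18, 2068

Counting forward 1560 days from January 10, 2064.
January has 31 days, so 31 − 10 = 21 days remain after January 10, 2064; 1560 − 21 = 1539 left.
February 2064 has 29 days (2064 is a leap year): 1539 − 29 = 1510 left.
March 2064 has 31 days: 1510 − 31 = 1479 left.
April 2064 has 30 days: 1479 − 30 = 1449 left.
May 2064 has 31 days: 1449 − 31 = 1418 left.
June 2064 has 30 days: 1418 − 30 = 1388 left.
July 2064 has 31 days: 1388 − 31 = 1357 left.
August 2064 has 31 days: 1357 − 31 = 1326 left.
September 2064 has 30 days: 1326 − 30 = 1296 left.
October 2064 has 31 days: 1296 − 31 = 1265 left.
November 2064 has 30 days: 1265 − 30 = 1235 left.
December 2064 has 31 days: 1235 − 31 = 1204 left.
January 2065 has 31 days: 1204 − 31 = 1173 left.
February 2065 has 28 days (2065 is not a leap year): 1173 − 28 = 1145 left.
March 2065 has 31 days: 1145 − 31 = 1114 left.
April 2065 has 30 days: 1114 − 30 = 1084 left.
May 2065 has 31 days: 1084 − 31 = 1053 left.
June 2065 has 30 days: 1053 − 30 = 1023 left.
July 2065 has 31 days: 1023 − 31 = 992 left.
August 2065 has 31 days: 992 − 31 = 961 left.
September 2065 has 30 days: 961 − 30 = 931 left.
October 2065 has 31 days: 931 − 31 = 900 left.
November 2065 has 30 days: 900 − 30 = 870 left.
December 2065 has 31 days: 870 − 31 = 839 left.
January 2066 has 31 days: 839 − 31 = 808 left.
February 2066 has 28 days (2066 is not a leap year): 808 − 28 = 780 left.
March 2066 has 31 days: 780 − 31 = 749 left.
April 2066 has 30 days: 749 − 30 = 719 left.
May 2066 has 31 days: 719 − 31 = 688 left.
June 2066 has 30 days: 688 − 30 = 658 left.
July 2066 has 31 days: 658 − 31 = 627 left.
August 2066 has 31 days: 627 − 31 = 596 left.
September 2066 has 30 days: 596 − 30 = 566 left.
October 2066 has 31 days: 566 − 31 = 535 left.
November 2066 has 30 days: 535 − 30 = 505 left.
December 2066 has 31 days: 505 − 31 = 474 left.
January 2067 has 31 days: 474 − 31 = 443 left.
February 2067 has 28 days (2067 is not a leap year): 443 − 28 = 415 left.
March 2067 has 31 days: 415 − 31 = 384 left.
April 2067 has 30 days: 384 − 30 = 354 left.
May 2067 has 31 days: 354 − 31 = 323 left.
June 2067 has 30 days: 323 − 30 = 293 left.
July 2067 has 31 days: 293 − 31 = 262 left.
August 2067 has 31 days: 262 − 31 = 231 left.
September 2067 has 30 days: 231 − 30 = 201 left.
October 2067 has 31 days: 201 − 31 = 170 left.
November 2067 has 30 days: 170 − 30 = 140 left.
December 2067 has 31 days: 140 − 31 = 109 left.
January 2068 has 31 days: 109 − 31 = 78 left.
February 2068 has 29 days (2068 is a leap year): 78 − 29 = 49 left.
March 2068 has 31 days: 49 − 31 = 18 left.
18 days into April 2068 → April 18, 2068.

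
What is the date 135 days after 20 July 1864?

Advancing 135 days from July 20, 1864.
July has 31 days, so 31 − 20 = 11 days remain after July 20, 1864; 135 − 11 = 124 left.
August 1864 has 31 days: 124 − 31 = 93 left.
September 1864 has 30 days: 93 − 30 = 63 left.
October 1864 has 31 days: 63 − 31 = 32 left.
November 1864 has 30 days: 32 − 30 = 2 left.
2 days into December 1864 → December 2, 1864.

December 2, 1864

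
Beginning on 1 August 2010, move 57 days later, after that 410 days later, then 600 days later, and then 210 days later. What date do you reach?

January 29, 2014

Advancing 57 days from August 1, 2010:
August has 31 days, so 31 − 1 = 30 days remain after August 1, 2010; 57 − 30 = 27 left.
27 days into September 2010 → September 27, 2010.
Advancing 410 days from September 27, 2010:
September has 30 days, so 30 − 27 = 3 days remain after September 27, 2010; 410 − 3 = 407 left.
October 2010 has 31 days: 407 − 31 = 376 left.
November 2010 has 30 days: 376 − 30 = 346 left.
December 2010 has 31 days: 346 − 31 = 315 left.
January 2011 has 31 days: 315 − 31 = 284 left.
February 2011 has 28 days (2011 is not a leap year): 284 − 28 = 256 left.
March 2011 has 31 days: 256 − 31 = 225 left.
April 2011 has 30 days: 225 − 30 = 195 left.
May 2011 has 31 days: 195 − 31 = 164 left.
June 2011 has 30 days: 164 − 30 = 134 left.
July 2011 has 31 days: 134 − 31 = 103 left.
August 2011 has 31 days: 103 − 31 = 72 left.
September 2011 has 30 days: 72 − 30 = 42 left.
October 2011 has 31 days: 42 − 31 = 11 left.
11 days into November 2011 → November 11, 2011.
Advancing 600 days from November 11, 2011:
November has 30 days, so 30 − 11 = 19 days remain after November 11, 2011; 600 − 19 = 581 left.
December 2011 has 31 days: 581 − 31 = 550 left.
January 2012 has 31 days: 550 − 31 = 519 left.
February 2012 has 29 days (2012 is a leap year): 519 − 29 = 490 left.
March 2012 has 31 days: 490 − 31 = 459 left.
April 2012 has 30 days: 459 − 30 = 429 left.
May 2012 has 31 days: 429 − 31 = 398 left.
June 2012 has 30 days: 398 − 30 = 368 left.
July 2012 has 31 days: 368 − 31 = 337 left.
August 2012 has 31 days: 337 − 31 = 306 left.
September 2012 has 30 days: 306 − 30 = 276 left.
October 2012 has 31 days: 276 − 31 = 245 left.
November 2012 has 30 days: 245 − 30 = 215 left.
December 2012 has 31 days: 215 − 31 = 184 left.
January 2013 has 31 days: 184 − 31 = 153 left.
February 2013 has 28 days (2013 is not a leap year): 153 − 28 = 125 left.
March 2013 has 31 days: 125 − 31 = 94 left.
April 2013 has 30 days: 94 − 30 = 64 left.
May 2013 has 31 days: 64 − 31 = 33 left.
June 2013 has 30 days: 33 − 30 = 3 left.
3 days into July 2013 → July 3, 2013.
Advancing 210 days from July 3, 2013:
July has 31 days, so 31 − 3 = 28 days remain after July 3, 2013; 210 − 28 = 182 left.
August 2013 has 31 days: 182 − 31 = 151 left.
September 2013 has 30 days: 151 − 30 = 121 left.
October 2013 has 31 days: 121 − 31 = 90 left.
November 2013 has 30 days: 90 − 30 = 60 left.
December 2013 has 31 days: 60 − 31 = 29 left.
29 days into January 2014 → January 29, 2014.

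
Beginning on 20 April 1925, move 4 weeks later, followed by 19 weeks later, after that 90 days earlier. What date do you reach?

June 30, 1925

Counting forward 4 weeks (= 28 days) from April 20, 1925:
April has 30 days, so 30 − 20 = 10 days remain after April 20, 1925; 28 − 10 = 18 left.
18 days into May 1925 → May 18, 1925.
Adding 19 weeks (= 133 days) from May 18, 1925:
May has 31 days, so 31 − 18 = 13 days remain after May 18, 1925; 133 − 13 = 120 left.
June 1925 has 30 days: 120 − 30 = 90 left.
July 1925 has 31 days: 90 − 31 = 59 left.
August 1925 has 31 days: 59 − 31 = 28 left.
28 days into September 1925 → September 28, 1925.
Going back 90 days from September 28, 1925:
Going back 28 days from September 28, 1925 reaches the end of the previous month; 90 − 28 = 62 left.
August 1925 has 31 days: 62 − 31 = 31 left.
July 1925 has 31 days: 31 − 31 = 0 left.
June 1925 has 30 days; 30 − 0 = 30 → June 30, 1925.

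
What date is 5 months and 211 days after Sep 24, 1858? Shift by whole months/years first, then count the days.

September 23, 1859

Advancing 5 months and 211 days from September 24, 1858: first the month/year part, then the days.
month 9 + 5 = 14, which is month 2 of year 1859 → February 1859.
Day 24 is valid in February, giving February 24, 1859.
Now add 211 days from February 24, 1859.
February has 28 days, so 28 − 24 = 4 days remain after February 24, 1859; 211 − 4 = 207 left.
March 1859 has 31 days: 207 − 31 = 176 left.
April 1859 has 30 days: 176 − 30 = 146 left.
May 1859 has 31 days: 146 − 31 = 115 left.
June 1859 has 30 days: 115 − 30 = 85 left.
July 1859 has 31 days: 85 − 31 = 54 left.
August 1859 has 31 days: 54 − 31 = 23 left.
23 days into September 1859 → September 23, 1859.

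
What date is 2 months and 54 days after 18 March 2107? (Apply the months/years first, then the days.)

July 11, 2107

Adding 2 months and 54 days from March 18, 2107: first the month/year part, then the days.
month 3 + 2 = 5 → May 2107.
Day 18 is valid in May, giving May 18, 2107.
Now add 54 days from May 18, 2107.
May has 31 days, so 31 − 18 = 13 days remain after May 18, 2107; 54 − 13 = 41 left.
June 2107 has 30 days: 41 − 30 = 11 left.
11 days into July 2107 → July 11, 2107.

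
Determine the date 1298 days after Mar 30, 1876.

October 19, 1879

Advancing 1298 days from March 30, 1876.
March has 31 days, so 31 − 30 = 1 day remains after March 30, 1876; 1298 − 1 = 1297 left.
April 1876 has 30 days: 1297 − 30 = 1267 left.
May 1876 has 31 days: 1267 − 31 = 1236 left.
June 1876 has 30 days: 1236 − 30 = 1206 left.
July 1876 has 31 days: 1206 − 31 = 1175 left.
August 1876 has 31 days: 1175 − 31 = 1144 left.
September 1876 has 30 days: 1144 − 30 = 1114 left.
October 1876 has 31 days: 1114 − 31 = 1083 left.
November 1876 has 30 days: 1083 − 30 = 1053 left.
December 1876 has 31 days: 1053 − 31 = 1022 left.
January 1877 has 31 days: 1022 − 31 = 991 left.
February 1877 has 28 days (1877 is not a leap year): 991 − 28 = 963 left.
March 1877 has 31 days: 963 − 31 = 932 left.
April 1877 has 30 days: 932 − 30 = 902 left.
May 1877 has 31 days: 902 − 31 = 871 left.
June 1877 has 30 days: 871 − 30 = 841 left.
July 1877 has 31 days: 841 − 31 = 810 left.
August 1877 has 31 days: 810 − 31 = 779 left.
September 1877 has 30 days: 779 − 30 = 749 left.
October 1877 has 31 days: 749 − 31 = 718 left.
November 1877 has 30 days: 718 − 30 = 688 left.
December 1877 has 31 days: 688 − 31 = 657 left.
January 1878 has 31 days: 657 − 31 = 626 left.
February 1878 has 28 days (1878 is not a leap year): 626 − 28 = 598 left.
March 1878 has 31 days: 598 − 31 = 567 left.
April 1878 has 30 days: 567 − 30 = 537 left.
May 1878 has 31 days: 537 − 31 = 506 left.
June 1878 has 30 days: 506 − 30 = 476 left.
July 1878 has 31 days: 476 − 31 = 445 left.
August 1878 has 31 days: 445 − 31 = 414 left.
September 1878 has 30 days: 414 − 30 = 384 left.
October 1878 has 31 days: 384 − 31 = 353 left.
November 1878 has 30 days: 353 − 30 = 323 left.
December 1878 has 31 days: 323 − 31 = 292 left.
January 1879 has 31 days: 292 − 31 = 261 left.
February 1879 has 28 days (1879 is not a leap year): 261 − 28 = 233 left.
March 1879 has 31 days: 233 − 31 = 202 left.
April 1879 has 30 days: 202 − 30 = 172 left.
May 1879 has 31 days: 172 − 31 = 141 left.
June 1879 has 30 days: 141 − 30 = 111 left.
July 1879 has 31 days: 111 − 31 = 80 left.
August 1879 has 31 days: 80 − 31 = 49 left.
September 1879 has 30 days: 49 − 30 = 19 left.
19 days into October 1879 → October 19, 1879.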